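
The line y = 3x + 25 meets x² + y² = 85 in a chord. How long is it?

From the line, y = 3x + 25. Substituting:
10x² + 150x + 540 = 0  ⟹  x² + 15x + 54 = 0
x = −6 or x = −9, giving (−6, 7) and (−9, −2).
Chord length = distance between (−6, 7) and (−9, −2) = √90 = 3√10.

3√10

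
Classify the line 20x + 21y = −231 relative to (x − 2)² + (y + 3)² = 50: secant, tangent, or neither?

Substituting the line into the circle gives 841x² + 4956x + 7938 = 0.
Discriminant = (4956)² − 4·841·(7938) = −2141496 < 0.
No real roots: the line does not meet the circle.

neither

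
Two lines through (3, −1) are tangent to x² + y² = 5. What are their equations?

Write the tangent as mx − y + (−1 − m·(3)) = 0 and set its distance from the centre to √5:
[m·(−3) − (1)]² = 5(m² + 1)
2m² + 3m − 2 = 0, so m = 1/2 or m = −2.
Through (3, −1) these give x − 2y = 5 and 2x + y = 5.

x − 2y = 5 and 2x + y = 5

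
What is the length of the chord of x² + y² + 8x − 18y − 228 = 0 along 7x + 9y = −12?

3√130

From the line, y = (−12 − 7x)/9. Substituting:
130x² + 1950x − 16380 = 0  ⟹  x² + 15x − 126 = 0
x = 6 or x = −21, giving (6, −6) and (−21, 15).
|(6, −6) − (−21, 15)| = √((27)² + (−21)²) = 3√130.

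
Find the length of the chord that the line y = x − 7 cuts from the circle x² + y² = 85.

From the line, y = x − 7. Substituting:
2x² − 14x − 36 = 0  ⟹  x² − 7x − 18 = 0
x = 9 or x = −2, giving (9, 2) and (−2, −9).
|(9, 2) − (−2, −9)| = √((11)² + (11)²) = 11√2.

11√2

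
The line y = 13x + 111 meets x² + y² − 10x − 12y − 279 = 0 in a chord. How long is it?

Express y = 13x + 111 and substitute into the circle:
170x² + 2720x + 10710 = 0  ⟹  x² + 16x + 63 = 0
x = −7 or x = −9, giving (−7, 20) and (−9, −6).
|(−7, 20) − (−9, −6)| = √((2)² + (26)²) = 2√170.

2√170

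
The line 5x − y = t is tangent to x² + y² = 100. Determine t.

t = ±10√26

Tangency holds when the distance from the centre (0, 0) to the line equals the radius 10:
|5·0 − 1·0 − t| / √26 = 10
|t| = 10√26.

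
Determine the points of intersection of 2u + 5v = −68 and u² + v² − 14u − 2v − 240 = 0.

(−4, −12) and (6, −16)

From the line, v = (−68 − 2u)/5. Substituting:
29u² − 58u − 696 = 0  ⟹  u² − 2u − 24 = 0
u = 6 or u = −4, giving (6, −16) and (−4, −12).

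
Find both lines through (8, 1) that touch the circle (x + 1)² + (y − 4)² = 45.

2x + y = 17 and x − 2y = 6

A line y − (1) = m(x − (8)) is tangent when its distance from (−1, 4) is 3√5:
[m·(−9) − (3)]² = 45(m² + 1)
2m² + 3m − 2 = 0, so m = −2 or m = 1/2.
With m = −2: 2x + y = 17. With m = 1/2: x − 2y = 6.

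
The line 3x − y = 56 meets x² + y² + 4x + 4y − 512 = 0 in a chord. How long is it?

From the line, y = 3x − 56. Substituting:
10x² − 320x + 2400 = 0  ⟹  x² − 32x + 240 = 0
x = 20 or x = 12, giving (20, 4) and (12, −20).
Chord length = distance between (20, 4) and (12, −20) = √640 = 8√10.

8√10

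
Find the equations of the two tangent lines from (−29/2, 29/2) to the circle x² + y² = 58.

7x + 3y = −58 and 3x + 7y = 58

Write the tangent as mx − y + (29/2 − m·(−29/2)) = 0 and set its distance from the centre to √58:
(29/2m − (−29/2))² = 58(m² + 1)
21m² + 58m + 21 = 0, so m = −7/3 or m = −3/7.
Through (−29/2, 29/2) these give 7x + 3y = −58 and 3x + 7y = 58.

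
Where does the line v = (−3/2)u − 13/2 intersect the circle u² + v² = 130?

Substitute v = (−13 − 3u)/2:
13u² + 78u − 351 = 0  ⟹  u² + 6u − 27 = 0
u = 3 or u = −9, giving (3, −11) and (−9, 7).

(−9, 7) and (3, −11)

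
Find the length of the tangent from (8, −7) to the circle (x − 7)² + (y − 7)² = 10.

√187

Centre (7, 7), r² = 10. |PO|² = (1)² + (−14)² = 197.
The tangent meets the radius at right angles, so tangent² = |PO|² − r² = 197 − 10 = 187.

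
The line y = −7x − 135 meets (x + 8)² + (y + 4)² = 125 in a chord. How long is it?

The distance from (−8, −4) to the line is 75/√50, and r² = 125.
Half the chord is √(r² − d²) = √(25/2), so the full chord is 5√2.

5√2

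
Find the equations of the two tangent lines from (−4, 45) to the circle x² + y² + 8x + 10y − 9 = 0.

7x + y = 17 and 7x − y = −73

Write the tangent as mx − y + (45 − m·(−4)) = 0 and set its distance from the centre to 5√2:
(0m − (−50))² = 50(m² + 1)
m² − 49 = 0, so m = −7 or m = 7.
Through (−4, 45) these give 7x + y = 17 and 7x − y = −73.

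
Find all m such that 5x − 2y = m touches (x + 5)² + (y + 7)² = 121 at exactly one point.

m = −11 ± 11√29

The line touches the circle iff its distance from (−5, −7) is 11:
|5·(−5) − 2·(−7) − m| / √29 = 11
|m − (−11)| = 11√29.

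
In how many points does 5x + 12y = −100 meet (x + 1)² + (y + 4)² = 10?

d² = (5·(−1) + 12·(−4) − (−100))²/169 = 2209/169; r² = 10.
Since d² > r², the line lies outside the circle.

0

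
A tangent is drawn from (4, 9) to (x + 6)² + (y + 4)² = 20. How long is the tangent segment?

√249

The centre is (−6, −4) and r = 2√5. The square of the distance from P to the centre is 100 + 169 = 269.
By the tangent–radius right angle, tangent length = √(|PO|² − r²) = √249.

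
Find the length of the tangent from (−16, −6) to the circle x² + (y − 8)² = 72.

With centre O = (0, 8), |OP|² = 452 and r² = 72.
The tangent meets the radius at right angles, so tangent² = |PO|² − r² = 452 − 72 = 380.

2√95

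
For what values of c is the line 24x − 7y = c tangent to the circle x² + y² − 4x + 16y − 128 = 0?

Tangency holds when the distance from the centre (2, −8) to the line equals the radius 14:
|24·2 − 7·(−8) − c| / √625 = 14
|c − (104)| = 14·25, so c = 454 or c = −246.

c = −246 or c = 454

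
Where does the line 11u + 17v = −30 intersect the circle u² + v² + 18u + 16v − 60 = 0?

Substitute v = (−30 − 11u)/17:
410u² + 2870u − 24600 = 0  ⟹  u² + 7u − 60 = 0
u = 5 or u = −12, giving (5, −5) and (−12, 6).

(−12, 6) and (5, −5)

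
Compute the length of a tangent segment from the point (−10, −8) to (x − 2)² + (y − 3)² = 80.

√185

Centre (2, 3), r² = 80. |PO|² = (−12)² + (−11)² = 265.
Power of the point: PT² = |PO|² − r² = 185, so PT = √185.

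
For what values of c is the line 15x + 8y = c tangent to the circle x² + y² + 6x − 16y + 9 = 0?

c = −117 or c = 155

Tangency holds when the distance from the centre (−3, 8) to the line equals the radius 8:
|15·(−3) + 8·8 − c| / √289 = 8
|c − (19)| = 8·17, so c = 155 or c = −117.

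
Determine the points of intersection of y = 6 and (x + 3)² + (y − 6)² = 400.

(−23, 6) and (17, 6)

From the line, y = 6. Substituting:
x² + 6x − 391 = 0
x = 17 or x = −23, giving (17, 6) and (−23, 6).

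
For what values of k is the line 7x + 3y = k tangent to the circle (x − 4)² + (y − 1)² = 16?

k = 31 ± 4√58

Tangency holds when the distance from the centre (4, 1) to the line equals the radius 4:
|7·4 + 3·1 − k| / √58 = 4
|k − (31)| = 4√58.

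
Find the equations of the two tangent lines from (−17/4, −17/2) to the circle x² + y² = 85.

6x + 7y = −85 and 2x + 9y = −85

Write the tangent as mx − y + (−17/2 − m·(−17/4)) = 0 and set its distance from the centre to √85:
[m·(17/4) − (17/2)]² = 85(m² + 1)
63m² + 68m + 12 = 0, so m = −6/7 or m = −2/9.
Through (−17/4, −17/2) these give 6x + 7y = −85 and 2x + 9y = −85.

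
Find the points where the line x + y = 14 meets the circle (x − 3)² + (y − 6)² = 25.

(3, 11) and (8, 6)

Substitute y = −x + 14:
2x² − 22x + 48 = 0  ⟹  x² − 11x + 24 = 0
x = 8 or x = 3, giving (8, 6) and (3, 11).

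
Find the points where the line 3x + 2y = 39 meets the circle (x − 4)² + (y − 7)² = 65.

Substitute y = (39 − 3x)/2:
13x² − 182x + 429 = 0  ⟹  x² − 14x + 33 = 0
x = 11 or x = 3, giving (11, 3) and (3, 15).

(3, 15) and (11, 3)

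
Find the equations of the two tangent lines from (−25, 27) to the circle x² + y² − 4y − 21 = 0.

Write the tangent as mx − y + (27 − m·(−25)) = 0 and set its distance from the centre to 5:
[m·(25) − (−25)]² = 25(m² + 1)
12m² + 25m + 12 = 0, so m = −4/3 or m = −3/4.
Through (−25, 27) these give 4x + 3y = −19 and 3x + 4y = 33.

4x + 3y = −19 and 3x + 4y = 33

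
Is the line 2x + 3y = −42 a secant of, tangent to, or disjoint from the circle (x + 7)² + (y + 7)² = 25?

Substituting the line into the circle gives 13x² + 210x + 657 = 0.
Discriminant = (210)² − 4·13·(657) = 9936 > 0.
Two real roots: the line is a secant.

secant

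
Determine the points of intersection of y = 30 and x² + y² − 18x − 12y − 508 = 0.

Express y = 30 and substitute into the circle:
x² − 18x + 32 = 0
x = 16 or x = 2, giving (16, 30) and (2, 30).

(2, 30) and (16, 30)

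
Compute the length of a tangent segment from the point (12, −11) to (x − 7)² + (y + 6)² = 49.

1

Centre (7, −6), r² = 49. |PO|² = (5)² + (−5)² = 50.
By the tangent–radius right angle, tangent length = √(|PO|² − r²) = √1 = 1.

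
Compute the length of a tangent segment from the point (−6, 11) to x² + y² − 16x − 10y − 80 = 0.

3√7

With centre O = (8, 5), |OP|² = 232 and r² = 169.
The tangent meets the radius at right angles, so tangent² = |PO|² − r² = 232 − 169 = 63.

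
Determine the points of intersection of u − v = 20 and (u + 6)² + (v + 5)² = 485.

Substitute v = u − 20:
2u² − 18u − 224 = 0  ⟹  u² − 9u − 112 = 0
u = 16 or u = −7, giving (16, −4) and (−7, −27).

(−7, −27) and (16, −4)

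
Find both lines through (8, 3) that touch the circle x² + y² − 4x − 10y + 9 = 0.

x − 2y = 2 and 2x + y = 19

A line y − (3) = m(x − (8)) is tangent when its distance from (2, 5) is 2√5:
(−6m − (2))² = 20(m² + 1)
2m² + 3m − 2 = 0, so m = 1/2 or m = −2.
With m = 1/2: x − 2y = 2. With m = −2: 2x + y = 19.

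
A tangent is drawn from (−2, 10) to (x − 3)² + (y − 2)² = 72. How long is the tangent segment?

√17

Centre (3, 2), r² = 72. |PO|² = (−5)² + (8)² = 89.
By the tangent–radius right angle, tangent length = √(|PO|² − r²) = √17.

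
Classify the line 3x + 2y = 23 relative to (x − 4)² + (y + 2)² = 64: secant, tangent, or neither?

secant

Centre (4, −2), r² = 64. Distance² from centre to line = (−15)²/13 = 225/13.
Since d² < r², the line cuts the circle twice.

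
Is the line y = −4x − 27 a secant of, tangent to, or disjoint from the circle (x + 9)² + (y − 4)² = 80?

d² = (4·(−9) + 1·4 − (−27))²/17 = 25/17; r² = 80.
Since d² < r², the line cuts the circle twice.

secant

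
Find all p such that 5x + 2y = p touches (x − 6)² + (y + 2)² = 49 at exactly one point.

For a tangent, require d(centre, line) = r = 7.
|5·6 + 2·(−2) − p| / √29 = 7
|p − (26)| = 7√29.

p = 26 ± 7√29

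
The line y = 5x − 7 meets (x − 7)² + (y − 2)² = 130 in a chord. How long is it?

4√26

Centre (7, 2), r² = 130. Perpendicular distance d from centre to line = |26| / √26 = 26/√26.
Half the chord is √(r² − d²) = √(104), so the full chord is 4√26.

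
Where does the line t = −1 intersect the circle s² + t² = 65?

(−8, −1) and (8, −1)

Express t = −1 and substitute into the circle:
s² − 64 = 0
s = 8 or s = −8, giving (8, −1) and (−8, −1).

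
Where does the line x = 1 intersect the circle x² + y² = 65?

The line gives x = 1. Substituting into the circle:
y² − 64 = 0
y = 8 or y = −8, giving (1, 8) and (1, −8).

(1, −8) and (1, 8)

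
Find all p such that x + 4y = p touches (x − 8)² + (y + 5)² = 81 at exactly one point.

For a tangent, require d(centre, line) = r = 9.
|1·8 + 4·(−5) − p| / √17 = 9
|p − (−12)| = 9√17.

p = −12 ± 9√17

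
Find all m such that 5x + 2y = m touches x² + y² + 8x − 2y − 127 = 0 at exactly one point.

Tangency holds when the distance from the centre (−4, 1) to the line equals the radius 12:
|5·(−4) + 2·1 − m| / √29 = 12
|m − (−18)| = 12√29.

m = −18 ± 12√29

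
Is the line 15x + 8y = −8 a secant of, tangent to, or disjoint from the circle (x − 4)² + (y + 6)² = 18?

secant

d² = (15·4 + 8·(−6) − (−8))²/289 = 400/289; r² = 18.
Since d² < r², the line cuts the circle twice.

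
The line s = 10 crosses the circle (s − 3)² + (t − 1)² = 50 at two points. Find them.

The line gives s = 10. Substituting into the circle:
t² − 2t = 0
t = 2 or t = 0, giving (10, 2) and (10, 0).

(10, 0) and (10, 2)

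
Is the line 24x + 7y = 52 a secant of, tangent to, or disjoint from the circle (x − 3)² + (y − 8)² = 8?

disjoint

Substituting the line into the circle gives 625x² − 102x + 65 = 0.
Δ = 10404 − 162500 = −152096.
No real roots: the line does not meet the circle.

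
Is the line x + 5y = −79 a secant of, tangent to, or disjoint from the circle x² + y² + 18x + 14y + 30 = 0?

secant

Substituting the line into the circle gives 26x² + 538x + 1461 = 0.
Δ = 289444 − 151944 = 137500.
Two real roots: the line is a secant.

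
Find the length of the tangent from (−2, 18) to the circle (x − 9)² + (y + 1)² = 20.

The centre is (9, −1) and r = 2√5. The square of the distance from P to the centre is 121 + 361 = 482.
By the tangent–radius right angle, tangent length = √(|PO|² − r²) = √462.

√462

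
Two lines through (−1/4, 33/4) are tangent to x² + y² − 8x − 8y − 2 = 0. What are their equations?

3x − 5y = −42 and 5x − 3y = −26

A line y − (33/4) = m(x − (−1/4)) is tangent when its distance from (4, 4) is √34:
[m·(17/4) − (−17/4)]² = 34(m² + 1)
15m² − 34m + 15 = 0, so m = 3/5 or m = 5/3.
Through (−1/4, 33/4) these give 3x − 5y = −42 and 5x − 3y = −26.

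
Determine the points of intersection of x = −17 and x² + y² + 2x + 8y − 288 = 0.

The line gives x = −17. Substituting into the circle:
y² + 8y − 33 = 0
y = 3 or y = −11, giving (−17, 3) and (−17, −11).

(−17, −11) and (−17, 3)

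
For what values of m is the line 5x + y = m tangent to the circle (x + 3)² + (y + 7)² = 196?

m = −22 ± 14√26

The line touches the circle iff its distance from (−3, −7) is 14:
|5·(−3) + 1·(−7) − m| / √26 = 14
|m − (−22)| = 14√26.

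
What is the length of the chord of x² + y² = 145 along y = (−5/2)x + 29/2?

From the line, y = (29 − 5x)/2. Substituting:
29x² − 290x + 261 = 0  ⟹  x² − 10x + 9 = 0
x = 9 or x = 1, giving (9, −8) and (1, 12).
Chord length = distance between (9, −8) and (1, 12) = √464 = 4√29.

4√29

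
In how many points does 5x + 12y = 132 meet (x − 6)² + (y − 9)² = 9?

d² = (5·6 + 12·9 − (132))²/169 = 36/169; r² = 9.
Since d² < r², the line cuts the circle twice.

2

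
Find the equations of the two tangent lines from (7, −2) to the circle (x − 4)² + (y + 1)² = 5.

Let a tangent through (7, −2) have slope m. Its distance from (4, −1) must equal √5:
[m·(−3) − (1)]² = 5(m² + 1)
2m² + 3m − 2 = 0, so m = −2 or m = 1/2.
Through (7, −2) these give 2x + y = 12 and x − 2y = 11.

2x + y = 12 and x − 2y = 11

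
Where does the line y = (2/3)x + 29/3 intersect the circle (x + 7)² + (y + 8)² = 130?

(−16, −1) and (−10, 3)

From the line, y = (29 + 2x)/3. Substituting:
13x² + 338x + 2080 = 0  ⟹  x² + 26x + 160 = 0
x = −10 or x = −16, giving (−10, 3) and (−16, −1).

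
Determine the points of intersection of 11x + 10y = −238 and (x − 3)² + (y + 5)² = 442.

(−18, −4) and (2, −26)

Express y = (−238 − 11x)/10 and substitute into the circle:
221x² + 3536x − 7956 = 0  ⟹  x² + 16x − 36 = 0
x = 2 or x = −18, giving (2, −26) and (−18, −4).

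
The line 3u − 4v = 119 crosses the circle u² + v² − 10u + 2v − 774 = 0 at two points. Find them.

From the line, v = (−119 + 3u)/4. Substituting:
25u² − 850u + 825 = 0  ⟹  u² − 34u + 33 = 0
u = 33 or u = 1, giving (33, −5) and (1, −29).

(1, −29) and (33, −5)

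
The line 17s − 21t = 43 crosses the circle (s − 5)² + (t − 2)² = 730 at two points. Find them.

Substitute t = (−43 + 17s)/21:
730s² − 7300s − 303680 = 0  ⟹  s² − 10s − 416 = 0
s = 26 or s = −16, giving (26, 19) and (−16, −15).

(−16, −15) and (26, 19)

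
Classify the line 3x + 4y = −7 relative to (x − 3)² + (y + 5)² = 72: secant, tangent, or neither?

Substituting the line into the circle gives 25x² − 174x − 839 = 0.
Δ = 30276 − (−83900) = 114176.
Two real roots: the line is a secant.

secant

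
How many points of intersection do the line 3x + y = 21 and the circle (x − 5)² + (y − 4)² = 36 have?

Centre (5, 4), r² = 36. Distance² from centre to line = (−2)²/10 = 2/5.
Since d² < r², the line cuts the circle twice.

2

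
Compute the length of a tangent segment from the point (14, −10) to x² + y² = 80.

The centre is (0, 0) and r = 4√5. The square of the distance from P to the centre is 196 + 100 = 296.
By the tangent–radius right angle, tangent length = √(|PO|² − r²) = √216 = 6√6.

6√6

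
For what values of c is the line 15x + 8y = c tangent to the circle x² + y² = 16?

c = −68 or c = 68

The line touches the circle iff its distance from (0, 0) is 4:
|15·0 + 8·0 − c| / √289 = 4
|c| = 4·17, so c = 68 or c = −68.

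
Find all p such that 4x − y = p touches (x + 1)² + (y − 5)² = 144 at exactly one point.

The line touches the circle iff its distance from (−1, 5) is 12:
|4·(−1) − 1·5 − p| / √17 = 12
|p − (−9)| = 12√17.

p = −9 ± 12√17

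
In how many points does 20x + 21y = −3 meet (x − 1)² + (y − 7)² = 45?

Centre (1, 7), r² = 45. Distance² from centre to line = (170)²/841 = 28900/841.
Since d² < r², the line cuts the circle twice.

2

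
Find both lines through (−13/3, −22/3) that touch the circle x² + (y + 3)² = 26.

x + 5y = −41 and 5x + y = −29

Let a tangent through (−13/3, −22/3) have slope m. Its distance from (0, −3) must equal √26:
(13/3m − (13/3))² = 26(m² + 1)
5m² + 26m + 5 = 0, so m = −1/5 or m = −5.
With m = −1/5: x + 5y = −41. With m = −5: 5x + y = −29.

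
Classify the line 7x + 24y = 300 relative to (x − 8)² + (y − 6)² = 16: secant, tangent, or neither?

Substituting the line into the circle gives 625x² − 11400x + 51984 = 0.
Discriminant = (−11400)² − 4·625·(51984) = 0.
A repeated root: the line is tangent.

tangent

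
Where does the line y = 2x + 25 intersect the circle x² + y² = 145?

From the line, y = 2x + 25. Substituting:
5x² + 100x + 480 = 0  ⟹  x² + 20x + 96 = 0
x = −8 or x = −12, giving (−8, 9) and (−12, 1).

(−12, 1) and (−8, 9)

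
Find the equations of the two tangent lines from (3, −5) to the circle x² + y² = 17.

Let a tangent through (3, −5) have slope m. Its distance from (0, 0) must equal √17:
(−3m − (5))² = 17(m² + 1)
4m² − 15m − 4 = 0, so m = −1/4 or m = 4.
With m = −1/4: x + 4y = −17. With m = 4: 4x − y = 17.

x + 4y = −17 and 4x − y = 17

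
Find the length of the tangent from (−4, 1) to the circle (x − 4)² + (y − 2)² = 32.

√33

With centre O = (4, 2), |OP|² = 65 and r² = 32.
Power of the point: PT² = |PO|² − r² = 33, so PT = √33.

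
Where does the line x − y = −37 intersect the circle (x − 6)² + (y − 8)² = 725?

Express y = x + 37 and substitute into the circle:
2x² + 46x + 152 = 0  ⟹  x² + 23x + 76 = 0
x = −4 or x = −19, giving (−4, 33) and (−19, 18).

(−19, 18) and (−4, 33)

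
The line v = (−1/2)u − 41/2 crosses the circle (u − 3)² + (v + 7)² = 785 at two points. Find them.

Substitute v = (−41 − u)/2:
5u² + 30u − 2375 = 0  ⟹  u² + 6u − 475 = 0
u = 19 or u = −25, giving (19, −30) and (−25, −8).

(−25, −8) and (19, −30)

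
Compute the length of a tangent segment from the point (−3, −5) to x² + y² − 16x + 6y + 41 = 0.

√93

With centre O = (8, −3), |OP|² = 125 and r² = 32.
Power of the point: PT² = |PO|² − r² = 93, so PT = √93.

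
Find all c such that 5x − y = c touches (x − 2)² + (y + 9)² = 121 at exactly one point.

For a tangent, require d(centre, line) = r = 11.
|5·2 − 1·(−9) − c| / √26 = 11
|c − (19)| = 11√26.

c = 19 ± 11√26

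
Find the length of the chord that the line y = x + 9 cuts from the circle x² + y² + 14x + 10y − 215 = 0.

Substitute y = x + 9:
2x² + 42x − 44 = 0  ⟹  x² + 21x − 22 = 0
x = 1 or x = −22, giving (1, 10) and (−22, −13).
Chord length = distance between (1, 10) and (−22, −13) = √1058 = 23√2.

23√2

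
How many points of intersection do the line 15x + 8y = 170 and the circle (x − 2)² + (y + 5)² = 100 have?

Substituting the line into the circle gives 289x² − 6556x + 37956 = 0.
Δ = 42981136 − 43877136 = −896000.
No real roots: the line does not meet the circle.

0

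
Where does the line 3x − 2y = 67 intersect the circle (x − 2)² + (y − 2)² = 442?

(11, −17) and (23, 1)

Express y = (−67 + 3x)/2 and substitute into the circle:
13x² − 442x + 3289 = 0  ⟹  x² − 34x + 253 = 0
x = 23 or x = 11, giving (23, 1) and (11, −17).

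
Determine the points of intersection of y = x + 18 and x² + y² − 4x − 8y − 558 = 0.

(−21, −3) and (9, 27)

Express y = x + 18 and substitute into the circle:
2x² + 24x − 378 = 0  ⟹  x² + 12x − 189 = 0
x = 9 or x = −21, giving (9, 27) and (−21, −3).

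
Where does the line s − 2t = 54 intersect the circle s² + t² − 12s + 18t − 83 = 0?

From the line, t = (−54 + s)/2. Substituting:
5s² − 120s + 640 = 0  ⟹  s² − 24s + 128 = 0
s = 16 or s = 8, giving (16, −19) and (8, −23).

(8, −23) and (16, −19)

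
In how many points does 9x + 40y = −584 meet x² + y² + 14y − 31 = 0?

2

Centre (0, −7), r² = 80. Distance² from centre to line = (304)²/1681 = 92416/1681.
Since d² < r², the line cuts the circle twice.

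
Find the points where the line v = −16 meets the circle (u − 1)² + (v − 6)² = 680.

Express v = −16 and substitute into the circle:
u² − 2u − 195 = 0
u = 15 or u = −13, giving (15, −16) and (−13, −16).

(−13, −16) and (15, −16)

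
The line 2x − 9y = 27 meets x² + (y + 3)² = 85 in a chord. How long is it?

The distance from (0, −3) to the line is 0/√85, and r² = 85.
Half the chord is √(r² − d²) = √(85), so the full chord is 2√85.

2√85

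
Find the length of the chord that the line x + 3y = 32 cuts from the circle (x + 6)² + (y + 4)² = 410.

Centre (−6, −4), r² = 410. Perpendicular distance d from centre to line = |−50| / √10 = 50/√10.
Chord = 2√(r² − d²) = 2·√(160) = 8√10.

8√10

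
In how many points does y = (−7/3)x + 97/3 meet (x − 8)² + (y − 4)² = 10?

0

d² = (7·8 + 3·4 − (97))²/58 = 29/2; r² = 10.
Since d² > r², the line lies outside the circle.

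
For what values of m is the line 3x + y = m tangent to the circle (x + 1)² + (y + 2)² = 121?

The line touches the circle iff its distance from (−1, −2) is 11:
|3·(−1) + 1·(−2) − m| / √10 = 11
|m − (−5)| = 11√10.

m = −5 ± 11√10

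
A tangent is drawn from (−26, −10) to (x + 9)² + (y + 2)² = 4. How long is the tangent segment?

√349

With centre O = (−9, −2), |OP|² = 353 and r² = 4.
The tangent meets the radius at right angles, so tangent² = |PO|² − r² = 353 − 4 = 349.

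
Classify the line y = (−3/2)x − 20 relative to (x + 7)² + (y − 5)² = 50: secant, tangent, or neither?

Substituting the line into the circle gives 13x² + 356x + 2496 = 0.
Discriminant = (356)² − 4·13·(2496) = −3056 < 0.
No real roots: the line does not meet the circle.

neither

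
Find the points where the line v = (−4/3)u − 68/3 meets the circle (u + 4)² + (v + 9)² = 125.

Substitute v = (−68 − 4u)/3:
25u² + 400u + 700 = 0  ⟹  u² + 16u + 28 = 0
u = −2 or u = −14, giving (−2, −20) and (−14, −4).

(−14, −4) and (−2, −20)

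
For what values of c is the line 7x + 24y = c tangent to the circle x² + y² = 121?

The line touches the circle iff its distance from (0, 0) is 11:
|7·0 + 24·0 − c| / √625 = 11
|c| = 11·25, so c = 275 or c = −275.

c = −275 or c = 275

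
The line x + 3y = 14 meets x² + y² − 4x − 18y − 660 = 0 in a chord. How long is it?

The distance from (2, 9) to the line is 15/√10, and r² = 745.
Chord = 2√(r² − d²) = 2·√(1445/2) = 17√10.

17√10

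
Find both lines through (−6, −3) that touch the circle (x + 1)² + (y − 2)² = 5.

2x − y = −9 and x − 2y = 0

Let a tangent through (−6, −3) have slope m. Its distance from (−1, 2) must equal √5:
[m·(5) − (5)]² = 5(m² + 1)
2m² − 5m + 2 = 0, so m = 2 or m = 1/2.
With m = 2: 2x − y = −9. With m = 1/2: x − 2y = 0.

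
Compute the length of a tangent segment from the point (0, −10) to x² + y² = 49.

√51

With centre O = (0, 0), |OP|² = 100 and r² = 49.
The tangent meets the radius at right angles, so tangent² = |PO|² − r² = 100 − 49 = 51.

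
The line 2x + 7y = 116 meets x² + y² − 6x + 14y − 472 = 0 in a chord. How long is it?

The distance from (3, −7) to the line is 159/√53, and r² = 530.
Chord = 2√(r² − d²) = 2·√(53) = 2√53.

2√53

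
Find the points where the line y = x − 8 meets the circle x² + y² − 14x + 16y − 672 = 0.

From the line, y = x − 8. Substituting:
2x² − 14x − 736 = 0  ⟹  x² − 7x − 368 = 0
x = 23 or x = −16, giving (23, 15) and (−16, −24).

(−16, −24) and (23, 15)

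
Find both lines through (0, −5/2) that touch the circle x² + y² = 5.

A line y − (−5/2) = m(x − (0)) is tangent when its distance from (0, 0) is √5:
(0m − (5/2))² = 5(m² + 1)
4m² − 1 = 0, so m = −1/2 or m = 1/2.
With m = −1/2: x + 2y = −5. With m = 1/2: x − 2y = 5.

x + 2y = −5 and x − 2y = 5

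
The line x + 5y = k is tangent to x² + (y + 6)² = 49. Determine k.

k = −30 ± 7√26

Tangency holds when the distance from the centre (0, −6) to the line equals the radius 7:
|1·0 + 5·(−6) − k| / √26 = 7
|k − (−30)| = 7√26.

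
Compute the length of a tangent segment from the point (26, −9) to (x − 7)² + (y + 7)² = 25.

2√85

With centre O = (7, −7), |OP|² = 365 and r² = 25.
Power of the point: PT² = |PO|² − r² = 340, so PT = 2√85.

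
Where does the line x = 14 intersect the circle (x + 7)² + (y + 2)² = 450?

(14, −5) and (14, 1)

The line gives x = 14. Substituting into the circle:
y² + 4y − 5 = 0
y = 1 or y = −5, giving (14, 1) and (14, −5).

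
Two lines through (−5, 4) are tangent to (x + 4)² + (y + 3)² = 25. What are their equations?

Let a tangent through (−5, 4) have slope m. Its distance from (−4, −3) must equal 5:
[m·(1) − (−7)]² = 25(m² + 1)
12m² − 7m − 12 = 0, so m = −3/4 or m = 4/3.
Through (−5, 4) these give 3x + 4y = 1 and 4x − 3y = −32.

3x + 4y = 1 and 4x − 3y = −32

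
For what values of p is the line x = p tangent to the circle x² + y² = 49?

p = −7 or p = 7

Tangency holds when the distance from the centre (0, 0) to the line equals the radius 7:
|1·0 + 0·0 − p| / √1 = 7
|p| = 7, so p = 7 or p = −7.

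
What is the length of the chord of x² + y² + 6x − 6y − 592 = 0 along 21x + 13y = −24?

2√610

Centre (−3, 3), r² = 610. Perpendicular distance d from centre to line = |0| / √610 = 0/√610.
Chord = 2√(r² − d²) = 2·√(610) = 2√610.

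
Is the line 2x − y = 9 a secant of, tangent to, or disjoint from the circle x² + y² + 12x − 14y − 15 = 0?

disjoint

Centre (−6, 7), r² = 100. Distance² from centre to line = (−28)²/5 = 784/5.
Since d² > r², the line lies outside the circle.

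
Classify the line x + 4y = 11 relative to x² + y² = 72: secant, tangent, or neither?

Centre (0, 0), r² = 72. Distance² from centre to line = (−11)²/17 = 121/17.
Since d² < r², the line cuts the circle twice.

secant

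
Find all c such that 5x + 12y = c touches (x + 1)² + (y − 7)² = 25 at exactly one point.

c = 14 or c = 144

The line touches the circle iff its distance from (−1, 7) is 5:
|5·(−1) + 12·7 − c| / √169 = 5
|c − (79)| = 5·13, so c = 144 or c = 14.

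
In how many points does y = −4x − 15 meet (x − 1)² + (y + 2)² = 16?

0

Centre (1, −2), r² = 16. Distance² from centre to line = (17)²/17 = 17.
Since d² > r², the line lies outside the circle.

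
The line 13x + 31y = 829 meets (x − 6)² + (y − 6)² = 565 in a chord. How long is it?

√1130

Centre (6, 6), r² = 565. Perpendicular distance d from centre to line = |−565| / √1130 = 565/√1130.
Half the chord is √(r² − d²) = √(565/2), so the full chord is √1130.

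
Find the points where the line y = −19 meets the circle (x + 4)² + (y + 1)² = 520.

Express y = −19 and substitute into the circle:
x² + 8x − 180 = 0
x = 10 or x = −18, giving (10, −19) and (−18, −19).

(−18, −19) and (10, −19)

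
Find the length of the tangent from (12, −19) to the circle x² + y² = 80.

5√17

Centre (0, 0), r² = 80. |PO|² = (12)² + (−19)² = 505.
The tangent meets the radius at right angles, so tangent² = |PO|² − r² = 505 − 80 = 425.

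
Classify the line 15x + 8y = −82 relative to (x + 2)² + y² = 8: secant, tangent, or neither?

d² = (15·(−2) + 8·0 − (−82))²/289 = 2704/289; r² = 8.
Since d² > r², the line lies outside the circle.

neither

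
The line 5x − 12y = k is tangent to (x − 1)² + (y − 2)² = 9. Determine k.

The line touches the circle iff its distance from (1, 2) is 3:
|5·1 − 12·2 − k| / √169 = 3
|k − (−19)| = 3·13, so k = 20 or k = −58.

k = −58 or k = 20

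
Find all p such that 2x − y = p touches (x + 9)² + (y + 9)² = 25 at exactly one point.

p = −9 ± 5√5

Tangency holds when the distance from the centre (−9, −9) to the line equals the radius 5:
|2·(−9) − 1·(−9) − p| / √5 = 5
|p − (−9)| = 5√5.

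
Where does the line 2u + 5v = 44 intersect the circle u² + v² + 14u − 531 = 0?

Substitute v = (44 − 2u)/5:
29u² + 174u − 11339 = 0  ⟹  u² + 6u − 391 = 0
u = 17 or u = −23, giving (17, 2) and (−23, 18).

(−23, 18) and (17, 2)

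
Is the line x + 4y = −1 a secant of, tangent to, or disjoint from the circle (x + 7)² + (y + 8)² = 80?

disjoint

Substituting the line into the circle gives 17x² + 162x + 465 = 0.
Δ = 26244 − 31620 = −5376.
No real roots: the line does not meet the circle.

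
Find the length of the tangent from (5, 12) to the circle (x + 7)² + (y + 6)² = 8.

Centre (−7, −6), r² = 8. |PO|² = (12)² + (18)² = 468.
Power of the point: PT² = |PO|² − r² = 460, so PT = 2√115.

2√115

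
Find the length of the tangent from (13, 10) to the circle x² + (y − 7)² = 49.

√129

With centre O = (0, 7), |OP|² = 178 and r² = 49.
By the tangent–radius right angle, tangent length = √(|PO|² − r²) = √129.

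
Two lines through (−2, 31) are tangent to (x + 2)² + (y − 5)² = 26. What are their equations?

A line y − (31) = m(x − (−2)) is tangent when its distance from (−2, 5) is √26:
[m·(0) − (−26)]² = 26(m² + 1)
m² − 25 = 0, so m = −5 or m = 5.
Through (−2, 31) these give 5x + y = 21 and 5x − y = −41.

5x + y = 21 and 5x − y = −41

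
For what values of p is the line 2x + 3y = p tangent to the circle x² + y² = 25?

p = ±5√13

Tangency holds when the distance from the centre (0, 0) to the line equals the radius 5:
|2·0 + 3·0 − p| / √13 = 5
|p| = 5√13.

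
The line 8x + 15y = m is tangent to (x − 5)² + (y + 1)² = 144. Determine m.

The line touches the circle iff its distance from (5, −1) is 12:
|8·5 + 15·(−1) − m| / √289 = 12
|m − (25)| = 12·17, so m = 229 or m = −179.

m = −179 or m = 229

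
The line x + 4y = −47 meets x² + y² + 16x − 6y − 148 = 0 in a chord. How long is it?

4√17

Substitute y = (−47 − x)/4:
17x² + 374x + 969 = 0  ⟹  x² + 22x + 57 = 0
x = −3 or x = −19, giving (−3, −11) and (−19, −7).
Chord length = distance between (−3, −11) and (−19, −7) = √272 = 4√17.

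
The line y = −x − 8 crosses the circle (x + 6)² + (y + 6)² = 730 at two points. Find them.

(−23, 15) and (15, −23)

Substitute y = −x − 8:
2x² + 16x − 690 = 0  ⟹  x² + 8x − 345 = 0
x = 15 or x = −23, giving (15, −23) and (−23, 15).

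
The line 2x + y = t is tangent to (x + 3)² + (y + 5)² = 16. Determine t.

The line touches the circle iff its distance from (−3, −5) is 4:
|2·(−3) + 1·(−5) − t| / √5 = 4
|t − (−11)| = 4√5.

t = −11 ± 4√5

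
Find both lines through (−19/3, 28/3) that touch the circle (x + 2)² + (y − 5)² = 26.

Write the tangent as mx − y + (28/3 − m·(−19/3)) = 0 and set its distance from the centre to √26:
[m·(13/3) − (−13/3)]² = 26(m² + 1)
5m² − 26m + 5 = 0, so m = 5 or m = 1/5.
Through (−19/3, 28/3) these give 5x − y = −41 and x − 5y = −53.

5x − y = −41 and x − 5y = −53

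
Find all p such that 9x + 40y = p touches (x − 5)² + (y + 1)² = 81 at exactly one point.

Tangency holds when the distance from the centre (5, −1) to the line equals the radius 9:
|9·5 + 40·(−1) − p| / √1681 = 9
|p − (5)| = 9·41, so p = 374 or p = −364.

p = −364 or p = 374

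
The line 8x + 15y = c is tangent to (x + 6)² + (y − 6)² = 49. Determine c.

The line touches the circle iff its distance from (−6, 6) is 7:
|8·(−6) + 15·6 − c| / √289 = 7
|c − (42)| = 7·17, so c = 161 or c = −77.

c = −77 or c = 161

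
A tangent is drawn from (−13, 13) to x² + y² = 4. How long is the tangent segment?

Centre (0, 0), r² = 4. |PO|² = (−13)² + (13)² = 338.
Power of the point: PT² = |PO|² − r² = 334, so PT = √334.

√334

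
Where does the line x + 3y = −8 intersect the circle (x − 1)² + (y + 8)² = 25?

Substitute y = (−8 − x)/3:
10x² − 50x + 40 = 0  ⟹  x² − 5x + 4 = 0
x = 4 or x = 1, giving (4, −4) and (1, −3).

(1, −3) and (4, −4)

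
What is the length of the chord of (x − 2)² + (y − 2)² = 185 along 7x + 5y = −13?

Centre (2, 2), r² = 185. Perpendicular distance d from centre to line = |37| / √74 = 37/√74.
Half the chord is √(r² − d²) = √(333/2), so the full chord is 3√74.

3√74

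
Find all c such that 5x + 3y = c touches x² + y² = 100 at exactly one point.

Tangency holds when the distance from the centre (0, 0) to the line equals the radius 10:
|5·0 + 3·0 − c| / √34 = 10
|c| = 10√34.

c = ±10√34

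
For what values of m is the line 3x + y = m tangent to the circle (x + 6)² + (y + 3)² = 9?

m = −21 ± 3√10

Tangency holds when the distance from the centre (−6, −3) to the line equals the radius 3:
|3·(−6) + 1·(−3) − m| / √10 = 3
|m − (−21)| = 3√10.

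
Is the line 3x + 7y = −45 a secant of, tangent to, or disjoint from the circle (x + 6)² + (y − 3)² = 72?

secant

d² = (3·(−6) + 7·3 − (−45))²/58 = 1152/29; r² = 72.
Since d² < r², the line cuts the circle twice.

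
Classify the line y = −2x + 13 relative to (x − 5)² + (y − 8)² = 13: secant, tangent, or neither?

secant

Substituting the line into the circle gives 5x² − 30x + 37 = 0.
Δ = 900 − 740 = 160.
Two real roots: the line is a secant.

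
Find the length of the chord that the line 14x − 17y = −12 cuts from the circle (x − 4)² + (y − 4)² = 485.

Express y = (12 + 14x)/17 and substitute into the circle:
485x² − 3880x − 132405 = 0  ⟹  x² − 8x − 273 = 0
x = 21 or x = −13, giving (21, 18) and (−13, −10).
Chord length = distance between (21, 18) and (−13, −10) = √1940 = 2√485.

2√485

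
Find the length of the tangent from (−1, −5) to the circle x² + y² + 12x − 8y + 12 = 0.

√66

With centre O = (−6, 4), |OP|² = 106 and r² = 40.
Power of the point: PT² = |PO|² − r² = 66, so PT = √66.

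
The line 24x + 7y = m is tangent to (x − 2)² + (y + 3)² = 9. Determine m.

m = −48 or m = 102

Tangency holds when the distance from the centre (2, −3) to the line equals the radius 3:
|24·2 + 7·(−3) − m| / √625 = 3
|m − (27)| = 3·25, so m = 102 or m = −48.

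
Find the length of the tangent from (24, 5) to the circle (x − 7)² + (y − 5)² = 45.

With centre O = (7, 5), |OP|² = 289 and r² = 45.
The tangent meets the radius at right angles, so tangent² = |PO|² − r² = 289 − 45 = 244.

2√61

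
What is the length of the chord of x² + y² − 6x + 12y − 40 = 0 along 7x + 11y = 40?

√170

The distance from (3, −6) to the line is 85/√170, and r² = 85.
Half the chord is √(r² − d²) = √(85/2), so the full chord is √170.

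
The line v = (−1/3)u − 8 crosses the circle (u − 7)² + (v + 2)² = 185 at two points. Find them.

From the line, v = (−24 − u)/3. Substituting:
10u² − 90u − 900 = 0  ⟹  u² − 9u − 90 = 0
u = 15 or u = −6, giving (15, −13) and (−6, −6).

(−6, −6) and (15, −13)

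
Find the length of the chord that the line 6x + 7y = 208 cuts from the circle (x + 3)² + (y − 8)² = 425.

2√85

Centre (−3, 8), r² = 425. Perpendicular distance d from centre to line = |−170| / √85 = 170/√85.
Half the chord is √(r² − d²) = √(85), so the full chord is 2√85.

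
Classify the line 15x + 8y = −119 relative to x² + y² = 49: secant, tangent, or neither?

tangent

Centre (0, 0), r² = 49. Distance² from centre to line = (119)²/289 = 49.
Since d² = r², the line is tangent.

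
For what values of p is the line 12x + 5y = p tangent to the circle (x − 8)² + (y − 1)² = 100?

Tangency holds when the distance from the centre (8, 1) to the line equals the radius 10:
|12·8 + 5·1 − p| / √169 = 10
|p − (101)| = 10·13, so p = 231 or p = −29.

p = −29 or p = 231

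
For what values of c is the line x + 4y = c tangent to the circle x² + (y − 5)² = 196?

c = 20 ± 14√17

Tangency holds when the distance from the centre (0, 5) to the line equals the radius 14:
|1·0 + 4·5 − c| / √17 = 14
|c − (20)| = 14√17.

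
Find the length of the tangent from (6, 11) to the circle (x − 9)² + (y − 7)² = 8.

√17

The centre is (9, 7) and r = 2√2. The square of the distance from P to the centre is 9 + 16 = 25.
Power of the point: PT² = |PO|² − r² = 17, so PT = √17.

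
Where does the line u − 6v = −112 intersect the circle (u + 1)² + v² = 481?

Substitute v = (112 + u)/6:
37u² + 296u − 4736 = 0  ⟹  u² + 8u − 128 = 0
u = 8 or u = −16, giving (8, 20) and (−16, 16).

(−16, 16) and (8, 20)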